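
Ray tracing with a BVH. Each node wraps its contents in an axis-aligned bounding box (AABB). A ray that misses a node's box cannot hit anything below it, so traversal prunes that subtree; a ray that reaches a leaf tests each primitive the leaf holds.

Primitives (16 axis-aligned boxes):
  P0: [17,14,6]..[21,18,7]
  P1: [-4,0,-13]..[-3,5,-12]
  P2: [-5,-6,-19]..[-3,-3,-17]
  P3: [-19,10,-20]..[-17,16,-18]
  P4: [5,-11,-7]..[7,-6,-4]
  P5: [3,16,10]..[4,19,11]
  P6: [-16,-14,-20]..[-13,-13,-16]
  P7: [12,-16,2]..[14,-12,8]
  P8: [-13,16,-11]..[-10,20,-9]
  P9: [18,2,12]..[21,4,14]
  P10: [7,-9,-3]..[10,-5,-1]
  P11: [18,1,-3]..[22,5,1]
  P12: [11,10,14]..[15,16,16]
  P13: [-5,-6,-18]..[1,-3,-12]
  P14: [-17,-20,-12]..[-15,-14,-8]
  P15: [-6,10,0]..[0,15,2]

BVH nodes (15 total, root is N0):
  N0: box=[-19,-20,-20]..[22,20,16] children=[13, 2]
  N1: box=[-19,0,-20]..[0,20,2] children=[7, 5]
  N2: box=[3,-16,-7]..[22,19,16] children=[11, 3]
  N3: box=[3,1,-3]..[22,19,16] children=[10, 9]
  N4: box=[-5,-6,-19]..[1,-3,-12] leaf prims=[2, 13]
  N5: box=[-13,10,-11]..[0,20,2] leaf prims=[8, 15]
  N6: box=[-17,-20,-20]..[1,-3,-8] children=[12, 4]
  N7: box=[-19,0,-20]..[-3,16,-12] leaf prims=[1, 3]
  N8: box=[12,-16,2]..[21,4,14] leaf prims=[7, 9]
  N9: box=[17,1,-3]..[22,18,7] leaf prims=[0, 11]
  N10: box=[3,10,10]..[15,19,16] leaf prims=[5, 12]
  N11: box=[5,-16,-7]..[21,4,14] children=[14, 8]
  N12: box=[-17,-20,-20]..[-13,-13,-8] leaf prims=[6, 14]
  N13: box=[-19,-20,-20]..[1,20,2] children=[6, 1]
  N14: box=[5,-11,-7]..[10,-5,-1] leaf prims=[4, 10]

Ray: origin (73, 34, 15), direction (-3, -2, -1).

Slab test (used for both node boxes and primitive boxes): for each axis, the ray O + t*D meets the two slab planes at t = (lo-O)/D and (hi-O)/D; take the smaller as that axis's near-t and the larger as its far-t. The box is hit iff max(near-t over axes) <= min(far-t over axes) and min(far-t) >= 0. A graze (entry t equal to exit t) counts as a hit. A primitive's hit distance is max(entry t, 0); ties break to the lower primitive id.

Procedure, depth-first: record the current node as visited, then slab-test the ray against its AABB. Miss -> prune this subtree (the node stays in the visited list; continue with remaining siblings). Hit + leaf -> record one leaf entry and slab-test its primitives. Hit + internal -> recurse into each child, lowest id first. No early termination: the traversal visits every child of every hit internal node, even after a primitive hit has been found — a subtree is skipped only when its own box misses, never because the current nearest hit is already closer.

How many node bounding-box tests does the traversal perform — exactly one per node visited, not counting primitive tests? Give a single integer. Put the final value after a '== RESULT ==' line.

Trace the traversal:
N0 x:[17,92/3] y:[7,27] z:[-1,35] -> hit [17,27], descend [2, 13]
  N2 x:[17,70/3] y:[15/2,25] z:[-1,22] -> hit [17,22], descend [3, 11]
    N3 x:[17,70/3] y:[15/2,33/2] z:[-1,18] -> miss, prune
    N11 x:[52/3,68/3] y:[15,25] z:[1,22] -> hit [52/3,22], descend [8, 14]
      N8 x:[52/3,61/3] y:[15,25] z:[1,13] -> miss, prune
      N14 x:[21,68/3] y:[39/2,45/2] z:[16,22] -> hit [21,22] leaf, test {P4@t=22, P10(miss)}
  N13 x:[24,92/3] y:[7,27] z:[13,35] -> hit [24,27], descend [1, 6]
    N1 x:[73/3,92/3] y:[7,17] z:[13,35] -> miss, prune
    N6 x:[24,30] y:[37/2,27] z:[23,35] -> hit [24,27], descend [4, 12]
      N4 x:[24,26] y:[37/2,20] z:[27,34] -> miss, prune
      N12 x:[86/3,30] y:[47/2,27] z:[23,35] -> miss, prune

Summary -> nodes [0, 2, 3, 11, 8, 14, 13, 1, 6, 4, 12]; box-tests=11; leaf-entries=1; first=P4

== RESULT ==
11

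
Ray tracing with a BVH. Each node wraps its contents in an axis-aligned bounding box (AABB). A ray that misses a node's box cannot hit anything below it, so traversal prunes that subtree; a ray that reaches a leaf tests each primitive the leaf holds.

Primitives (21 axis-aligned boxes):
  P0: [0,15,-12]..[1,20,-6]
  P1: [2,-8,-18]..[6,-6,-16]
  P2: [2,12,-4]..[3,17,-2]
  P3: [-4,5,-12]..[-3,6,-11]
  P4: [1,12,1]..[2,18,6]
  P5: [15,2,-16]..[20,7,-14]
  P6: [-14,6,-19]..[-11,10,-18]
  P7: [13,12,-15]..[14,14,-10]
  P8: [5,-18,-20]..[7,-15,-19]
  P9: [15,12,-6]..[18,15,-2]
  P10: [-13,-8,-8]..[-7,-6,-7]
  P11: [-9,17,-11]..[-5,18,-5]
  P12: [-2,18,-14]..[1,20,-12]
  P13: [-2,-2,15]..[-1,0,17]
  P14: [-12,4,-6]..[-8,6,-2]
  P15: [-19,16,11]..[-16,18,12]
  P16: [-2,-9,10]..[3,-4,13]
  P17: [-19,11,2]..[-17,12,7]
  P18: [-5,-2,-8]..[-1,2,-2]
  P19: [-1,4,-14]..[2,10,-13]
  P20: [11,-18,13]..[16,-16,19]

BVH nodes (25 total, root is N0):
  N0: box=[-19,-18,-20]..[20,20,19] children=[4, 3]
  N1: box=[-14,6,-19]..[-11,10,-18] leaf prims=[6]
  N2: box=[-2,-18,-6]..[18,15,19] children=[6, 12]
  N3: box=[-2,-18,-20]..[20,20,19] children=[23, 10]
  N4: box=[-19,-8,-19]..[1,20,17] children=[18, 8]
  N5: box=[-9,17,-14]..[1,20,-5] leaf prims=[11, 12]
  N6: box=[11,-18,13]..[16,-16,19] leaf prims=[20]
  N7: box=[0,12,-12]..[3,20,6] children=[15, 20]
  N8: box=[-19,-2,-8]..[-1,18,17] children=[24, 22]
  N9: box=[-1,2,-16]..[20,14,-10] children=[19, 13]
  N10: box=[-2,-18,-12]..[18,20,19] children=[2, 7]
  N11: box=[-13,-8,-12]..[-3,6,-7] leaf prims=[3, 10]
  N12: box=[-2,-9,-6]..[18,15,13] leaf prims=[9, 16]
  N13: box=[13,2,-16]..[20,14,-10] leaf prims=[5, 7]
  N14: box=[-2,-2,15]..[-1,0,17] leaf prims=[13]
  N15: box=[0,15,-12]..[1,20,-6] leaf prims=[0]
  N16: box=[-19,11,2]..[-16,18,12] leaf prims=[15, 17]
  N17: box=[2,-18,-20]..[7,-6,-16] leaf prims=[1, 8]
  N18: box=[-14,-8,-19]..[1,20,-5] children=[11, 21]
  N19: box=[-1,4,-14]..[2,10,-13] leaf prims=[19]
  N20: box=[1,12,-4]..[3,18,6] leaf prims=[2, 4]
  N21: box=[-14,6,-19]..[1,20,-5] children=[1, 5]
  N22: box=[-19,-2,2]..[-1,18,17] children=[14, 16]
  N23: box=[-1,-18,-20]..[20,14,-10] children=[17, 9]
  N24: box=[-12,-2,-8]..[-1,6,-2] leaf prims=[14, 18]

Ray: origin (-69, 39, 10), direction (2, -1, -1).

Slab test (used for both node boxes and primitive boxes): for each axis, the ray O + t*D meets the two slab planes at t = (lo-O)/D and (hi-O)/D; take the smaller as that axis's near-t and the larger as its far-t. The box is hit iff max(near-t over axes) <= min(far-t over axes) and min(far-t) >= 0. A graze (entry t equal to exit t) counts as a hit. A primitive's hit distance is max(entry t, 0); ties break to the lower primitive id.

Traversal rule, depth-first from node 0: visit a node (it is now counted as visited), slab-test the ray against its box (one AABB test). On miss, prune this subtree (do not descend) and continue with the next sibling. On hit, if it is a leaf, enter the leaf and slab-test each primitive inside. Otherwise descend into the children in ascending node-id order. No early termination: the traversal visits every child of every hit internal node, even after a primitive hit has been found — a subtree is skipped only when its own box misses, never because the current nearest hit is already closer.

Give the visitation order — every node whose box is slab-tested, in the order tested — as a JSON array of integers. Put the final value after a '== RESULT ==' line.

Trace the traversal:
N0 x:[25,89/2] y:[19,57] z:[-9,30] -> hit [25,30], descend [3, 4]
  N3 x:[67/2,89/2] y:[19,57] z:[-9,30] -> miss, prune
  N4 x:[25,35] y:[19,47] z:[-7,29] -> hit [25,29], descend [8, 18]
    N8 x:[25,34] y:[21,41] z:[-7,18] -> miss, prune
    N18 x:[55/2,35] y:[19,47] z:[15,29] -> hit [55/2,29], descend [11, 21]
      N11 x:[28,33] y:[33,47] z:[17,22] -> miss, prune
      N21 x:[55/2,35] y:[19,33] z:[15,29] -> hit [55/2,29], descend [1, 5]
        N1 x:[55/2,29] y:[29,33] z:[28,29] -> hit [29,29] leaf, test {P6@t=29}
        N5 x:[30,35] y:[19,22] z:[15,24] -> miss, prune

Summary -> nodes [0, 3, 4, 8, 18, 11, 21, 1, 5]; box-tests=9; leaf-entries=1; first=P6

== RESULT ==
[0, 3, 4, 8, 18, 11, 21, 1, 5]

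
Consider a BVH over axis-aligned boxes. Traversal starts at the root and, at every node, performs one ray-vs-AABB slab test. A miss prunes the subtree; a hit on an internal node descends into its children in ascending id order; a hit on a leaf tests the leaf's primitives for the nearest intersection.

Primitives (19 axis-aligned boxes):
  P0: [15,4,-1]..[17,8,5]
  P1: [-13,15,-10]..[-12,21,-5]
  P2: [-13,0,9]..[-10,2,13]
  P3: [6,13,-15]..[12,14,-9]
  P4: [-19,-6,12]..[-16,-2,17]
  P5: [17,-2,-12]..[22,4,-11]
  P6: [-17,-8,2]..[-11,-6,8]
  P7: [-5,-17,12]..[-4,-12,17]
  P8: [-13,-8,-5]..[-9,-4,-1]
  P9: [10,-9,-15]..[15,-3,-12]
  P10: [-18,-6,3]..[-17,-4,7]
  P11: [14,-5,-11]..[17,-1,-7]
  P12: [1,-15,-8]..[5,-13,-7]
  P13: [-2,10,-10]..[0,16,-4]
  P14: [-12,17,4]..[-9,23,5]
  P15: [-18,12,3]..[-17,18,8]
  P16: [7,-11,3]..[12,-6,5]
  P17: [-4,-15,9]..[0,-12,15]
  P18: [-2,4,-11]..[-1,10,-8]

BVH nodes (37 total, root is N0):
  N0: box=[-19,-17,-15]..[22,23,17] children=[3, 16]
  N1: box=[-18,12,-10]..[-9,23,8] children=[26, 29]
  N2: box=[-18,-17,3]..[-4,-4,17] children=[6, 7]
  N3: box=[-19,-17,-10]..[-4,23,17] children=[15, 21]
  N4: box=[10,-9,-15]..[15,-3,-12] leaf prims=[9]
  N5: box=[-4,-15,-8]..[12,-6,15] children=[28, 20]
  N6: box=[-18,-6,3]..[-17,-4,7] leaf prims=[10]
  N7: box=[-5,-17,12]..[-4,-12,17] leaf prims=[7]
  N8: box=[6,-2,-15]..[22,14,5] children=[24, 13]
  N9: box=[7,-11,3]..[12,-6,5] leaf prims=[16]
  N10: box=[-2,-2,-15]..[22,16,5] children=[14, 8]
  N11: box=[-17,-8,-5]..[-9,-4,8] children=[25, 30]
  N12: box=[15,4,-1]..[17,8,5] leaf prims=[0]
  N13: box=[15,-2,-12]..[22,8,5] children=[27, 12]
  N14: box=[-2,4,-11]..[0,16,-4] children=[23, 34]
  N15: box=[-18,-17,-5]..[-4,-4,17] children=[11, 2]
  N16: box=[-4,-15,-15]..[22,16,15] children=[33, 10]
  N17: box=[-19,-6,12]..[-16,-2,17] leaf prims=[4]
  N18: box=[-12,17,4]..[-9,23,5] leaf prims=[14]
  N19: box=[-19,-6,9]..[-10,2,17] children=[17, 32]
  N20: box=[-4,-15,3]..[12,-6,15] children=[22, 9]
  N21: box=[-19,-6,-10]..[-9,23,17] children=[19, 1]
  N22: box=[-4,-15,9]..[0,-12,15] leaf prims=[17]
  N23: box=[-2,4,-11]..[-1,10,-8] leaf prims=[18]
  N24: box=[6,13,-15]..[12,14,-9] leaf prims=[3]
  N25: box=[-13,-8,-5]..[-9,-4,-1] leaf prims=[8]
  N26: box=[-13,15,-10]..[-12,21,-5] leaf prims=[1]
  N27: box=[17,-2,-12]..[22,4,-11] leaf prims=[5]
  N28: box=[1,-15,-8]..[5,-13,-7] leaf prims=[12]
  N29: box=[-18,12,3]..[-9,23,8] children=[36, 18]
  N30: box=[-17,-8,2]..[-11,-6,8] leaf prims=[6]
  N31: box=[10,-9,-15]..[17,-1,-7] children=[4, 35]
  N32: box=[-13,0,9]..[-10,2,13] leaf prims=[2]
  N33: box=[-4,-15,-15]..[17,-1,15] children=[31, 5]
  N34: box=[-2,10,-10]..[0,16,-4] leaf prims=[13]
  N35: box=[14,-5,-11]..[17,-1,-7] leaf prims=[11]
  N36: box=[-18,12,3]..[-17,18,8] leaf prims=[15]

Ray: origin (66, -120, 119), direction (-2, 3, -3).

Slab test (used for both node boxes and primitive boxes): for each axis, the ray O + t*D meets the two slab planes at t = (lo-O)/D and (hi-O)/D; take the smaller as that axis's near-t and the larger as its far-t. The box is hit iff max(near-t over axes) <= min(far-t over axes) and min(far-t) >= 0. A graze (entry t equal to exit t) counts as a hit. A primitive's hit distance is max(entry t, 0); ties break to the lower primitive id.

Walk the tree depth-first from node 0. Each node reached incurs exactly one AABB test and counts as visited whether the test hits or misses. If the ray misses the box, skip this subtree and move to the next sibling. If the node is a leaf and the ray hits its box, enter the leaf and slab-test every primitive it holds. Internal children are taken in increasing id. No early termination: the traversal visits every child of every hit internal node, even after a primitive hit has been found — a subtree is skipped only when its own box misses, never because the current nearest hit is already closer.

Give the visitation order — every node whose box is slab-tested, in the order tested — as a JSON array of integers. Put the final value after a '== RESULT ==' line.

Walk:
N0 x:[22,85/2] y:[103/3,143/3] z:[34,134/3] -> hit [103/3,85/2], descend [3, 16]
  N3 x:[35,85/2] y:[103/3,143/3] z:[34,43] -> hit [35,85/2], descend [15, 21]
    N15 x:[35,42] y:[103/3,116/3] z:[34,124/3] -> hit [35,116/3], descend [2, 11]
      N2 x:[35,42] y:[103/3,116/3] z:[34,116/3] -> hit [35,116/3], descend [6, 7]
        N6 x:[83/2,42] y:[38,116/3] z:[112/3,116/3] -> miss, prune
        N7 x:[35,71/2] y:[103/3,36] z:[34,107/3] -> hit [35,71/2] leaf, test {P7@t=35}
      N11 x:[75/2,83/2] y:[112/3,116/3] z:[37,124/3] -> hit [75/2,116/3], descend [25, 30]
        N25 x:[75/2,79/2] y:[112/3,116/3] z:[40,124/3] -> miss, prune
        N30 x:[77/2,83/2] y:[112/3,38] z:[37,39] -> miss, prune
    N21 x:[75/2,85/2] y:[38,143/3] z:[34,43] -> hit [38,85/2], descend [1, 19]
      N1 x:[75/2,42] y:[44,143/3] z:[37,43] -> miss, prune
      N19 x:[38,85/2] y:[38,122/3] z:[34,110/3] -> miss, prune
  N16 x:[22,35] y:[35,136/3] z:[104/3,134/3] -> hit [35,35], descend [10, 33]
    N10 x:[22,34] y:[118/3,136/3] z:[38,134/3] -> miss, prune
    N33 x:[49/2,35] y:[35,119/3] z:[104/3,134/3] -> hit [35,35], descend [5, 31]
      N5 x:[27,35] y:[35,38] z:[104/3,127/3] -> hit [35,35], descend [20, 28]
        N20 x:[27,35] y:[35,38] z:[104/3,116/3] -> hit [35,35], descend [9, 22]
          N9 x:[27,59/2] y:[109/3,38] z:[38,116/3] -> miss, prune
          N22 x:[33,35] y:[35,36] z:[104/3,110/3] -> hit [35,35] leaf, test {P17@t=35}
        N28 x:[61/2,65/2] y:[35,107/3] z:[42,127/3] -> miss, prune
      N31 x:[49/2,28] y:[37,119/3] z:[42,134/3] -> miss, prune

Visited [0, 3, 15, 2, 6, 7, 11, 25, 30, 21, 1, 19, 16, 10, 33, 5, 20, 9, 22, 28, 31]. Tests: 21 box, 2 leaf. Nearest: P7.

== RESULT ==
[0, 3, 15, 2, 6, 7, 11, 25, 30, 21, 1, 19, 16, 10, 33, 5, 20, 9, 22, 28, 31]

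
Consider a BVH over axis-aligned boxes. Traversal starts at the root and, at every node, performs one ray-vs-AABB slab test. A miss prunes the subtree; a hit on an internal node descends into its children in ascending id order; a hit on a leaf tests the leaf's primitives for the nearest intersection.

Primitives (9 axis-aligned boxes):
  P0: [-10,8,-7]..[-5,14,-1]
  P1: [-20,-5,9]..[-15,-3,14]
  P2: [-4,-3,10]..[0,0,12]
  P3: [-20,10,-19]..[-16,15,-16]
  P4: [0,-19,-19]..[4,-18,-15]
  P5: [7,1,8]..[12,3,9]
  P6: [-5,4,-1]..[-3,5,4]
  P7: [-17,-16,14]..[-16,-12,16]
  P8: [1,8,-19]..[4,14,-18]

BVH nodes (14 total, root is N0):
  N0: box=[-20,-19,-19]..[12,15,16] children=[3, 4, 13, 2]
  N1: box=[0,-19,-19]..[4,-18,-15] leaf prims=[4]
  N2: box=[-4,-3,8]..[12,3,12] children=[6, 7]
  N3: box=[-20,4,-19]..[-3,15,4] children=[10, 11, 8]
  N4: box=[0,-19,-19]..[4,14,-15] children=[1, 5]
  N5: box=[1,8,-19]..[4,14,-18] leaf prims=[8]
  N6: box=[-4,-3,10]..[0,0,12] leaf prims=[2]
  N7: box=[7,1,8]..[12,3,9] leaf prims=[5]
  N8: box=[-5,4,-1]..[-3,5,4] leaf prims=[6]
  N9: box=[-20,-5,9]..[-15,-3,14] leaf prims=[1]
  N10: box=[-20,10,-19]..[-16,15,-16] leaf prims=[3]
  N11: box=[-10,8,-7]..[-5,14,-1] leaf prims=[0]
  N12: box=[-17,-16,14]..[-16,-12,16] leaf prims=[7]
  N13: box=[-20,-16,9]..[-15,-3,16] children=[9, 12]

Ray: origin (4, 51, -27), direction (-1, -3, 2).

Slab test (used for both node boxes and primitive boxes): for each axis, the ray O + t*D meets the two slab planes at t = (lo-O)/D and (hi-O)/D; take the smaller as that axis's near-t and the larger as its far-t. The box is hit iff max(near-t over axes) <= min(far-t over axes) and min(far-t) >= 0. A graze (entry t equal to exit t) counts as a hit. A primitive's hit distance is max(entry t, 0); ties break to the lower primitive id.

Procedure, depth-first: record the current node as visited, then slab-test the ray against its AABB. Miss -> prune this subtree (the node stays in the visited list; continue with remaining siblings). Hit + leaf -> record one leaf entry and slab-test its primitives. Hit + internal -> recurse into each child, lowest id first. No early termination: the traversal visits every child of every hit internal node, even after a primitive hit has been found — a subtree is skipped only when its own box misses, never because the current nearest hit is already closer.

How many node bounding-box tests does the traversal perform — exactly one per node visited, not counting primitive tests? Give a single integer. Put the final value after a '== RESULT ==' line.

Walk:
N0 x:[-8,24] y:[12,70/3] z:[4,43/2] -> hit [12,43/2], descend [2, 3, 4, 13]
  N2 x:[-8,8] y:[16,18] z:[35/2,39/2] -> miss, prune
  N3 x:[7,24] y:[12,47/3] z:[4,31/2] -> hit [12,31/2], descend [8, 10, 11]
    N8 x:[7,9] y:[46/3,47/3] z:[13,31/2] -> miss, prune
    N10 x:[20,24] y:[12,41/3] z:[4,11/2] -> miss, prune
    N11 x:[9,14] y:[37/3,43/3] z:[10,13] -> hit [37/3,13] leaf, test {P0@t=37/3}
  N4 x:[0,4] y:[37/3,70/3] z:[4,6] -> miss, prune
  N13 x:[19,24] y:[18,67/3] z:[18,43/2] -> hit [19,43/2], descend [9, 12]
    N9 x:[19,24] y:[18,56/3] z:[18,41/2] -> miss, prune
    N12 x:[20,21] y:[21,67/3] z:[41/2,43/2] -> hit [21,21] leaf, test {P7@t=21}

Summary -> nodes [0, 2, 3, 8, 10, 11, 4, 13, 9, 12]; box-tests=10; leaf-entries=2; first=P0

== RESULT ==
10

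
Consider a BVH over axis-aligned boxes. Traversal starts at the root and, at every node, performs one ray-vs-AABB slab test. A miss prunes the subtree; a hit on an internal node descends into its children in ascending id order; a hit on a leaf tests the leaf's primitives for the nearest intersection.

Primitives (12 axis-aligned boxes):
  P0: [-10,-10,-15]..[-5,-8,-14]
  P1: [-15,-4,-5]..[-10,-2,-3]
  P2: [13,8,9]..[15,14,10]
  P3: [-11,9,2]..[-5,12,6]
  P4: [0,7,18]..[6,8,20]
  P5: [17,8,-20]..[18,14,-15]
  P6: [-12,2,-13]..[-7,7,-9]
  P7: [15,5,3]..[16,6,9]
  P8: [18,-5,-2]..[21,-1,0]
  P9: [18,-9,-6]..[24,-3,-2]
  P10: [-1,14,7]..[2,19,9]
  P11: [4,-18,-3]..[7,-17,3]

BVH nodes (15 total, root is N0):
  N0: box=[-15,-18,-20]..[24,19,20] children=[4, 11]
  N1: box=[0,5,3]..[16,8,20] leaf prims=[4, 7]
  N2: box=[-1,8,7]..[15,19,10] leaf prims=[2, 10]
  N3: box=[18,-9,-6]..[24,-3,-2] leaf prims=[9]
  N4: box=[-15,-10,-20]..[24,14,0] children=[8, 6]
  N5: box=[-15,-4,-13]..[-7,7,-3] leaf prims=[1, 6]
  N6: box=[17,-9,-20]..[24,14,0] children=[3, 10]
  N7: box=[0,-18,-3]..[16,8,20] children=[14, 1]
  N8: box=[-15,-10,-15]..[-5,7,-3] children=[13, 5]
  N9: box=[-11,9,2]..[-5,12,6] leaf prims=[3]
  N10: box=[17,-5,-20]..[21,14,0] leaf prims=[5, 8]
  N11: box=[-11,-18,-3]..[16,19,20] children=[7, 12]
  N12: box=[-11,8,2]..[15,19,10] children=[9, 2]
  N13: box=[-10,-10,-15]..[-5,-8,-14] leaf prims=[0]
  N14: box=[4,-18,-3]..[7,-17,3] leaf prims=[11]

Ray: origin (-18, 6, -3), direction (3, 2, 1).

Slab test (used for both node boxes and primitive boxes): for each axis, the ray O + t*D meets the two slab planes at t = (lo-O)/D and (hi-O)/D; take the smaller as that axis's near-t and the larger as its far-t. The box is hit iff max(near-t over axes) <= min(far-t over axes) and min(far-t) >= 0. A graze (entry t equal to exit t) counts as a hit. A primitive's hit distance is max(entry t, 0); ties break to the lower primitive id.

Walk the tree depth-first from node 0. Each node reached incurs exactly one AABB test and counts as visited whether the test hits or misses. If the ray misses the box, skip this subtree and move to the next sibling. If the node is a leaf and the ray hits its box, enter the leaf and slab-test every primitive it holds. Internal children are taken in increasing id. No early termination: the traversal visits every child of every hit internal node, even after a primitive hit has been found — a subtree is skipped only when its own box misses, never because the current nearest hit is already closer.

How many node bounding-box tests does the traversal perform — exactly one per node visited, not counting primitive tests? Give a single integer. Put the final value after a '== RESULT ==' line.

Walk:
N0 x:[1,14] y:[-12,13/2] z:[-17,23] -> hit [1,13/2], descend [4, 11]
  N4 x:[1,14] y:[-8,4] z:[-17,3] -> hit [1,3], descend [6, 8]
    N6 x:[35/3,14] y:[-15/2,4] z:[-17,3] -> miss, prune
    N8 x:[1,13/3] y:[-8,1/2] z:[-12,0] -> miss, prune
  N11 x:[7/3,34/3] y:[-12,13/2] z:[0,23] -> hit [7/3,13/2], descend [7, 12]
    N7 x:[6,34/3] y:[-12,1] z:[0,23] -> miss, prune
    N12 x:[7/3,11] y:[1,13/2] z:[5,13] -> hit [5,13/2], descend [2, 9]
      N2 x:[17/3,11] y:[1,13/2] z:[10,13] -> miss, prune
      N9 x:[7/3,13/3] y:[3/2,3] z:[5,9] -> miss, prune

9 AABB tests over nodes [0, 4, 6, 8, 11, 7, 12, 2, 9]; 0 leaves entered; closest miss.

== RESULT ==
9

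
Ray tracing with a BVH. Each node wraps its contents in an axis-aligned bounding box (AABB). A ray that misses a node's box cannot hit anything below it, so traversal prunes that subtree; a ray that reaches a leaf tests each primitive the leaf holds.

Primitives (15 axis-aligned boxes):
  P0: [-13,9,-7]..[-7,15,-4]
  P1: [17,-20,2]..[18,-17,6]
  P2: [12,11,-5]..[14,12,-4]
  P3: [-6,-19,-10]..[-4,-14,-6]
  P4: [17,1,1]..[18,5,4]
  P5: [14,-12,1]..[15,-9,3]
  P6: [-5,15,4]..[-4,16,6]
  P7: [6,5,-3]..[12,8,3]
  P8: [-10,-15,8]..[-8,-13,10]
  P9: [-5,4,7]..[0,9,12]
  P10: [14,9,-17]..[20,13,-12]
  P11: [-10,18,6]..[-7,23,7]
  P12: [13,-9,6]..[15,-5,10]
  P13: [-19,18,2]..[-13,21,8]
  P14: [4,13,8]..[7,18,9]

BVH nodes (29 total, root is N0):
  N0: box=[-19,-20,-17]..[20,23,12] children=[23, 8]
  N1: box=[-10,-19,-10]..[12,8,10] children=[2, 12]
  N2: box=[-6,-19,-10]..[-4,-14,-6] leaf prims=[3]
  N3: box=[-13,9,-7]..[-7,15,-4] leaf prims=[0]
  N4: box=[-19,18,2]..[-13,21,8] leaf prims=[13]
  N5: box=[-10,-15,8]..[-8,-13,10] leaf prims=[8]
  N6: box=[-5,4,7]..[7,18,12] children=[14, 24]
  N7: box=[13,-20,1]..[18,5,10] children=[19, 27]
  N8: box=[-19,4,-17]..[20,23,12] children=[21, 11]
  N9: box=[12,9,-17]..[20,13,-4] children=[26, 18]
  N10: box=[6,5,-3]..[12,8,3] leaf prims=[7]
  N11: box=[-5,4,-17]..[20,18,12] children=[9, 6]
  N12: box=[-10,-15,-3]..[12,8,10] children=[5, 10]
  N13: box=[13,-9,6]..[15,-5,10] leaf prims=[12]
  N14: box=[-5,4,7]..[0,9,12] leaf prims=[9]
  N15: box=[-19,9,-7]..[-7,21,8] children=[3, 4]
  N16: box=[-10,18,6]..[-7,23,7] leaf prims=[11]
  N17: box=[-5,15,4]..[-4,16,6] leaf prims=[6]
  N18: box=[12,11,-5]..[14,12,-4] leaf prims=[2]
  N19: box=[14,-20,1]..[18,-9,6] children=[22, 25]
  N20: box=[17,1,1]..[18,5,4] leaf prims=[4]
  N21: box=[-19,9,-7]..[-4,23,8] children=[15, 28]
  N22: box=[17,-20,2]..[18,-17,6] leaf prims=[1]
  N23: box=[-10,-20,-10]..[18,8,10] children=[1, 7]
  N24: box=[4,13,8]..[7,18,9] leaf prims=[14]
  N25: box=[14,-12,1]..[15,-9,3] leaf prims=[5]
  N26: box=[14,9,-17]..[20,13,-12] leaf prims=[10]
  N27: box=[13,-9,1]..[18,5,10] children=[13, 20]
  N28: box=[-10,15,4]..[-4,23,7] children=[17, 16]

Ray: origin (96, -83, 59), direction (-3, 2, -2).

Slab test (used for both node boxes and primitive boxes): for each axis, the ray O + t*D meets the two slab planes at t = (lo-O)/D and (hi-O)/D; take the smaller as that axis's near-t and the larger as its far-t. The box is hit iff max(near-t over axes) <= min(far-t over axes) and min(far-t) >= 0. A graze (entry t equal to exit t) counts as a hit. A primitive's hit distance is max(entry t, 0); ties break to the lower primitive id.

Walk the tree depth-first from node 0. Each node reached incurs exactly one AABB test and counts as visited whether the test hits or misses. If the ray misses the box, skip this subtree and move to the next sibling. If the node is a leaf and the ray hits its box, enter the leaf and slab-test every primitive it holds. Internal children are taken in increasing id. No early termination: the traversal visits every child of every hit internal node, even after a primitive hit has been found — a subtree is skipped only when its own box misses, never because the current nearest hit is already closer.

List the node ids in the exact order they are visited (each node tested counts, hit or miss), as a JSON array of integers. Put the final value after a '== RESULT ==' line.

Walk:
N0 x:[76/3,115/3] y:[63/2,53] z:[47/2,38] -> hit [63/2,38], descend [8, 23]
  N8 x:[76/3,115/3] y:[87/2,53] z:[47/2,38] -> miss, prune
  N23 x:[26,106/3] y:[63/2,91/2] z:[49/2,69/2] -> hit [63/2,69/2], descend [1, 7]
    N1 x:[28,106/3] y:[32,91/2] z:[49/2,69/2] -> hit [32,69/2], descend [2, 12]
      N2 x:[100/3,34] y:[32,69/2] z:[65/2,69/2] -> hit [100/3,34] leaf, test {P3@t=100/3}
      N12 x:[28,106/3] y:[34,91/2] z:[49/2,31] -> miss, prune
    N7 x:[26,83/3] y:[63/2,44] z:[49/2,29] -> miss, prune

7 AABB tests over nodes [0, 8, 23, 1, 2, 12, 7]; 1 leaf entered; closest P3.

== RESULT ==
[0, 8, 23, 1, 2, 12, 7]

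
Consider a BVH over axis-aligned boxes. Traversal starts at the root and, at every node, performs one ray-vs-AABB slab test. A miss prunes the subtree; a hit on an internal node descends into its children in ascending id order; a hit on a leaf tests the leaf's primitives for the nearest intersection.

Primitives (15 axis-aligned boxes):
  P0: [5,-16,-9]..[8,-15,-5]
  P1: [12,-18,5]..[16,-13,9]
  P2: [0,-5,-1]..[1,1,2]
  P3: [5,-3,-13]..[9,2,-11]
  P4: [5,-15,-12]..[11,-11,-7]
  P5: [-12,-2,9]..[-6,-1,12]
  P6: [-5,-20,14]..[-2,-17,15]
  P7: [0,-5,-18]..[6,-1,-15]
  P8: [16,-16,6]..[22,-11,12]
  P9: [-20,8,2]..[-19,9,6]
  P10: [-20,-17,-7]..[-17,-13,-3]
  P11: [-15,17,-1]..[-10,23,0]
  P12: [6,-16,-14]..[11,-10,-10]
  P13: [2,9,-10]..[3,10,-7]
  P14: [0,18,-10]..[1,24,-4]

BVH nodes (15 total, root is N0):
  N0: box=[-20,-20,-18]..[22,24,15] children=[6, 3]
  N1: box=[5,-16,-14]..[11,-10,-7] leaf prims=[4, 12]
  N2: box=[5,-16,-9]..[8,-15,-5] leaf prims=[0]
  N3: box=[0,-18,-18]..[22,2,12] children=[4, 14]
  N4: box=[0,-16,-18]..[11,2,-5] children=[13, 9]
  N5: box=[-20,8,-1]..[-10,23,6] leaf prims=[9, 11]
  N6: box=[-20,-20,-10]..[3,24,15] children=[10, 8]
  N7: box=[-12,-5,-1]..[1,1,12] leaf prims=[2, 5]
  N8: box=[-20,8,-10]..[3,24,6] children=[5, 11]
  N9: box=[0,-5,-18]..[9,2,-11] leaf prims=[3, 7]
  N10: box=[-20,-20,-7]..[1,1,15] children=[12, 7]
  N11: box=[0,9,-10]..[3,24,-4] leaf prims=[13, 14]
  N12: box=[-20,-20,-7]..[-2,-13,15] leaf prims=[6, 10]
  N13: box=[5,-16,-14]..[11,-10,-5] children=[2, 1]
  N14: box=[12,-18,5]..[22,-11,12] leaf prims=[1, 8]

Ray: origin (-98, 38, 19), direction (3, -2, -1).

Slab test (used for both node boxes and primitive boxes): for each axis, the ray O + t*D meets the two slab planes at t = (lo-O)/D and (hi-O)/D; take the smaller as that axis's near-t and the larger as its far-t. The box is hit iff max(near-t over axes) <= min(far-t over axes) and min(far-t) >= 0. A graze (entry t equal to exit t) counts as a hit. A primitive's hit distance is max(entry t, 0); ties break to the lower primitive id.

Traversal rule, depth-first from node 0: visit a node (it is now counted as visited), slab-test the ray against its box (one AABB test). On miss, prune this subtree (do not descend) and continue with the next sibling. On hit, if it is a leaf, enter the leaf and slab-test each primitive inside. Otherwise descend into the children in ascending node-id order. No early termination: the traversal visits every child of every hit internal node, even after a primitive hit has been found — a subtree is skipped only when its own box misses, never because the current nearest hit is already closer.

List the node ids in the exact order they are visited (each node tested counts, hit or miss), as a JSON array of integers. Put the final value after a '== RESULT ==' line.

Traverse from the root:
N0 x:[26,40] y:[7,29] z:[4,37] -> hit [26,29], descend [3, 6]
  N3 x:[98/3,40] y:[18,28] z:[7,37] -> miss, prune
  N6 x:[26,101/3] y:[7,29] z:[4,29] -> hit [26,29], descend [8, 10]
    N8 x:[26,101/3] y:[7,15] z:[13,29] -> miss, prune
    N10 x:[26,33] y:[37/2,29] z:[4,26] -> hit [26,26], descend [7, 12]
      N7 x:[86/3,33] y:[37/2,43/2] z:[7,20] -> miss, prune
      N12 x:[26,32] y:[51/2,29] z:[4,26] -> hit [26,26] leaf, test {P6(miss), P10@t=26}

order=[0, 3, 6, 8, 10, 7, 12]  |boxes|=7  |leaves|=1  hit=P10

== RESULT ==
[0, 3, 6, 8, 10, 7, 12]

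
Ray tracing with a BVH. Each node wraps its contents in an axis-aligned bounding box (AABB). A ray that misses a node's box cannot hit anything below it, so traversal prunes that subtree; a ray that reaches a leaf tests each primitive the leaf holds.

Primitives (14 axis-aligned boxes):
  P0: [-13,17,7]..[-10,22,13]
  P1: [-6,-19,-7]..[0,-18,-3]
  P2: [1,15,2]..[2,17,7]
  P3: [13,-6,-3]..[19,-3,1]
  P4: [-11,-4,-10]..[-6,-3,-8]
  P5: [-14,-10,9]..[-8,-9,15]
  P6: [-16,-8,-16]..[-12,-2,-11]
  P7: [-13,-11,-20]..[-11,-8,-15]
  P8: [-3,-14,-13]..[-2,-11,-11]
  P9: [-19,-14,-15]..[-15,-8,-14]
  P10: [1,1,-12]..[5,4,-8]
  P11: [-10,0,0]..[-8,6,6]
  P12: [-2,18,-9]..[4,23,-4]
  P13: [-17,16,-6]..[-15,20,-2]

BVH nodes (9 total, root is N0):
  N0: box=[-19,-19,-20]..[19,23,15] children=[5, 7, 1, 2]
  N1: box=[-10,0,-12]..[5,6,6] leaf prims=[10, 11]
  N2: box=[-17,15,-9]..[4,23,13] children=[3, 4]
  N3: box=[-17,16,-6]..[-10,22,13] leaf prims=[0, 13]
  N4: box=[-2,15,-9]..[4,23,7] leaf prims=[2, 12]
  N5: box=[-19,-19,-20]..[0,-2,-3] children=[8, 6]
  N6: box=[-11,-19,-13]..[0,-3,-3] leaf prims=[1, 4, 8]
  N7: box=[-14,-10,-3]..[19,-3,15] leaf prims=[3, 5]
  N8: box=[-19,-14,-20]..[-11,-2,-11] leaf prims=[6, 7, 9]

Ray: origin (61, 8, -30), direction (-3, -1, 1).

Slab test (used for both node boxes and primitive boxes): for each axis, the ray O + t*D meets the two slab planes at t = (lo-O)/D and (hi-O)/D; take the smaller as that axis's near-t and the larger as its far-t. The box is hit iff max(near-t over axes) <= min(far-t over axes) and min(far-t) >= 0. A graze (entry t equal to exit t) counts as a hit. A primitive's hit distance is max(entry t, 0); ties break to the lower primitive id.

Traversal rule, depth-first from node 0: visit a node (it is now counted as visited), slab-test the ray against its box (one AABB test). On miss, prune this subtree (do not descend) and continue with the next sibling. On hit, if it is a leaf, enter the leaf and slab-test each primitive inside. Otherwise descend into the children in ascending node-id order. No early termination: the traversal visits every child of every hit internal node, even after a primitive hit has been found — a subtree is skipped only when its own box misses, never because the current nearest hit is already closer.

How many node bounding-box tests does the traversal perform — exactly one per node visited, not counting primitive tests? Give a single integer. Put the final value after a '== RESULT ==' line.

Walk:
N0 x:[14,80/3] y:[-15,27] z:[10,45] -> hit [14,80/3], descend [1, 2, 5, 7]
  N1 x:[56/3,71/3] y:[2,8] z:[18,36] -> miss, prune
  N2 x:[19,26] y:[-15,-7] z:[21,43] -> miss, prune
  N5 x:[61/3,80/3] y:[10,27] z:[10,27] -> hit [61/3,80/3], descend [6, 8]
    N6 x:[61/3,24] y:[11,27] z:[17,27] -> hit [61/3,24] leaf, test {P1(miss), P4(miss), P8(miss)}
    N8 x:[24,80/3] y:[10,22] z:[10,19] -> miss, prune
  N7 x:[14,25] y:[11,18] z:[27,45] -> miss, prune

Visited [0, 1, 2, 5, 6, 8, 7]. Tests: 7 box, 1 leaf. Nearest: miss.

== RESULT ==
7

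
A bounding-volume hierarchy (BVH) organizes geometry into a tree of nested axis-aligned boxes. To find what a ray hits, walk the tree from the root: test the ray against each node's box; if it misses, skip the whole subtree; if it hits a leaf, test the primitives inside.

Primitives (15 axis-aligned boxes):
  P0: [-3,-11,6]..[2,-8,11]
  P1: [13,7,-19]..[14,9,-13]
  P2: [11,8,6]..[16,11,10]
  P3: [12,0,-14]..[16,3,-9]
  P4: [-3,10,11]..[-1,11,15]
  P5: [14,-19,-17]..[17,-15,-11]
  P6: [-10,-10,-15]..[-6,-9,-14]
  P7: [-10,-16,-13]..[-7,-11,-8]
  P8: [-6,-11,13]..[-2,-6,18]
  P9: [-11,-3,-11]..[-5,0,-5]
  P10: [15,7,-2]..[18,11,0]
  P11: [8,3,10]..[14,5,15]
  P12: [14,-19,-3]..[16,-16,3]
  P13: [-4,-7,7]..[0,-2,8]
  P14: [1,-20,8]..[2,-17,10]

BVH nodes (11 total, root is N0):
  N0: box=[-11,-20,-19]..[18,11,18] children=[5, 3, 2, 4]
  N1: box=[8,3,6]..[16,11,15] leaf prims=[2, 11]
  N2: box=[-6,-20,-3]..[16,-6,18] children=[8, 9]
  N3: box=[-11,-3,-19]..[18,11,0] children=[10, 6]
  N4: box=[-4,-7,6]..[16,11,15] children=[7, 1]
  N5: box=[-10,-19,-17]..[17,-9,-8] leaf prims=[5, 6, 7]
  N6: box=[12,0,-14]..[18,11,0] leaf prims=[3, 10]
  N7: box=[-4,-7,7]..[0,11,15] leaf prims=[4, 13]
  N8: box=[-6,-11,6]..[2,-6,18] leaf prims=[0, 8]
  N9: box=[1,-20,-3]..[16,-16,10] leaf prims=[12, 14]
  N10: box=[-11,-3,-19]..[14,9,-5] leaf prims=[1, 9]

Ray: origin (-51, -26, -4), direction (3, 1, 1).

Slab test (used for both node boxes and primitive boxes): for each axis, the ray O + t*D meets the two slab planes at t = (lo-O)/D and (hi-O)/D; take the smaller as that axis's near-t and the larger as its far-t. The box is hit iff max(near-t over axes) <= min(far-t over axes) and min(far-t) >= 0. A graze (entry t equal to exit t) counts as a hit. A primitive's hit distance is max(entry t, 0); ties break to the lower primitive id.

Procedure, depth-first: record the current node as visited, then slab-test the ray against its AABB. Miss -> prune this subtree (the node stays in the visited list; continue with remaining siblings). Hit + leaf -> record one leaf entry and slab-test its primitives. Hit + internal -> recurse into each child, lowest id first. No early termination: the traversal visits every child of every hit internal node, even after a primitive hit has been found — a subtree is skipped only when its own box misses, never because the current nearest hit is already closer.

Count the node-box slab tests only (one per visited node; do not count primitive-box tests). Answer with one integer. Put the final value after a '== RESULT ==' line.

Walk:
N0 x:[40/3,23] y:[6,37] z:[-15,22] -> hit [40/3,22], descend [2, 3, 4, 5]
  N2 x:[15,67/3] y:[6,20] z:[1,22] -> hit [15,20], descend [8, 9]
    N8 x:[15,53/3] y:[15,20] z:[10,22] -> hit [15,53/3] leaf, test {P0(miss), P8(miss)}
    N9 x:[52/3,67/3] y:[6,10] z:[1,14] -> miss, prune
  N3 x:[40/3,23] y:[23,37] z:[-15,4] -> miss, prune
  N4 x:[47/3,67/3] y:[19,37] z:[10,19] -> hit [19,19], descend [1, 7]
    N1 x:[59/3,67/3] y:[29,37] z:[10,19] -> miss, prune
    N7 x:[47/3,17] y:[19,37] z:[11,19] -> miss, prune
  N5 x:[41/3,68/3] y:[7,17] z:[-13,-4] -> miss, prune

Summary -> nodes [0, 2, 8, 9, 3, 4, 1, 7, 5]; box-tests=9; leaf-entries=1; first=miss

== RESULT ==
9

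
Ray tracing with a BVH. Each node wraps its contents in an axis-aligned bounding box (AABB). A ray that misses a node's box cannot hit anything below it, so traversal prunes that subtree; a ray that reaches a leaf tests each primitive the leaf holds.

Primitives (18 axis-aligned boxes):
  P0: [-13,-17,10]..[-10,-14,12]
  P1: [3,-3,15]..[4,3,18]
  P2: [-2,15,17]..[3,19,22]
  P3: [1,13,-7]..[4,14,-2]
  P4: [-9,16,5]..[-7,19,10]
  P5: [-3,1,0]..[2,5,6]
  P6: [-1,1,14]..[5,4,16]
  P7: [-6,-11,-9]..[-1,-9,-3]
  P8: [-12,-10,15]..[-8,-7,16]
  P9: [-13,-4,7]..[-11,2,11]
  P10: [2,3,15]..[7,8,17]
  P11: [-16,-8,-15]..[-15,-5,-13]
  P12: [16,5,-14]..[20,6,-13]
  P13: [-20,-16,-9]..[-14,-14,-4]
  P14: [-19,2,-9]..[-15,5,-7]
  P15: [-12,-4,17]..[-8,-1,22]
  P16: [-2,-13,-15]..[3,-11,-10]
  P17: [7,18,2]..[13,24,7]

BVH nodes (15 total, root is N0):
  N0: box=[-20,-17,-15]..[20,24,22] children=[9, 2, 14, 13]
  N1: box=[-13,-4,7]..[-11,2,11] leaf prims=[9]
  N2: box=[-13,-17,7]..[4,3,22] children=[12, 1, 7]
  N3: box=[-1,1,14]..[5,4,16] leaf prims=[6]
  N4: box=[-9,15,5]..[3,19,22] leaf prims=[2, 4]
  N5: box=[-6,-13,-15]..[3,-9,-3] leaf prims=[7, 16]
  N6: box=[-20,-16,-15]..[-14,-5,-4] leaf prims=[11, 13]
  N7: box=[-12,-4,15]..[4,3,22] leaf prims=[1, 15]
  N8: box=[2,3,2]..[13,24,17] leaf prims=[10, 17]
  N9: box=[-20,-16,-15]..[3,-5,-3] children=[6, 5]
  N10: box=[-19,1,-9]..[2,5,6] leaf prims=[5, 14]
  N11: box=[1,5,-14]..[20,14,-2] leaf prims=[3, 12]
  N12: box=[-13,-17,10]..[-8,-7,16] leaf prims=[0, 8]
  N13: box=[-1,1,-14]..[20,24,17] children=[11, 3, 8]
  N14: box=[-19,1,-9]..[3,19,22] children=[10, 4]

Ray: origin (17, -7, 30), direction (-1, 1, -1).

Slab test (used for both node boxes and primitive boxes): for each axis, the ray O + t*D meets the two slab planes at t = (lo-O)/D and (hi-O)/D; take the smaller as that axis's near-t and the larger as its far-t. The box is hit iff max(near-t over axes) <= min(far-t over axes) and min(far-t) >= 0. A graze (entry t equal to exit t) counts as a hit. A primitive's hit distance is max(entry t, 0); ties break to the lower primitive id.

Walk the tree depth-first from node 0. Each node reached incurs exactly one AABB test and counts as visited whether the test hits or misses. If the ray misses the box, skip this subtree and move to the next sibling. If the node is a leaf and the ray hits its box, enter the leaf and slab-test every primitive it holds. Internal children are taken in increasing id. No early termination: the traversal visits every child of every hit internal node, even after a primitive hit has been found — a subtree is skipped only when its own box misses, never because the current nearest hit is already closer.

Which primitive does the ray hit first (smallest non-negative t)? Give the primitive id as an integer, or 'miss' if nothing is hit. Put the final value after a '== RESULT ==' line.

Traverse from the root:
N0 x:[-3,37] y:[-10,31] z:[8,45] -> hit [8,31], descend [2, 9, 13, 14]
  N2 x:[13,30] y:[-10,10] z:[8,23] -> miss, prune
  N9 x:[14,37] y:[-9,2] z:[33,45] -> miss, prune
  N13 x:[-3,18] y:[8,31] z:[13,44] -> hit [13,18], descend [3, 8, 11]
    N3 x:[12,18] y:[8,11] z:[14,16] -> miss, prune
    N8 x:[4,15] y:[10,31] z:[13,28] -> hit [13,15] leaf, test {P10@t=13, P17(miss)}
    N11 x:[-3,16] y:[12,21] z:[32,44] -> miss, prune
  N14 x:[14,36] y:[8,26] z:[8,39] -> hit [14,26], descend [4, 10]
    N4 x:[14,26] y:[22,26] z:[8,25] -> hit [22,25] leaf, test {P2(miss), P4@t=24}
    N10 x:[15,36] y:[8,12] z:[24,39] -> miss, prune

10 AABB tests over nodes [0, 2, 9, 13, 3, 8, 11, 14, 4, 10]; 2 leaves entered; closest P10.

== RESULT ==
10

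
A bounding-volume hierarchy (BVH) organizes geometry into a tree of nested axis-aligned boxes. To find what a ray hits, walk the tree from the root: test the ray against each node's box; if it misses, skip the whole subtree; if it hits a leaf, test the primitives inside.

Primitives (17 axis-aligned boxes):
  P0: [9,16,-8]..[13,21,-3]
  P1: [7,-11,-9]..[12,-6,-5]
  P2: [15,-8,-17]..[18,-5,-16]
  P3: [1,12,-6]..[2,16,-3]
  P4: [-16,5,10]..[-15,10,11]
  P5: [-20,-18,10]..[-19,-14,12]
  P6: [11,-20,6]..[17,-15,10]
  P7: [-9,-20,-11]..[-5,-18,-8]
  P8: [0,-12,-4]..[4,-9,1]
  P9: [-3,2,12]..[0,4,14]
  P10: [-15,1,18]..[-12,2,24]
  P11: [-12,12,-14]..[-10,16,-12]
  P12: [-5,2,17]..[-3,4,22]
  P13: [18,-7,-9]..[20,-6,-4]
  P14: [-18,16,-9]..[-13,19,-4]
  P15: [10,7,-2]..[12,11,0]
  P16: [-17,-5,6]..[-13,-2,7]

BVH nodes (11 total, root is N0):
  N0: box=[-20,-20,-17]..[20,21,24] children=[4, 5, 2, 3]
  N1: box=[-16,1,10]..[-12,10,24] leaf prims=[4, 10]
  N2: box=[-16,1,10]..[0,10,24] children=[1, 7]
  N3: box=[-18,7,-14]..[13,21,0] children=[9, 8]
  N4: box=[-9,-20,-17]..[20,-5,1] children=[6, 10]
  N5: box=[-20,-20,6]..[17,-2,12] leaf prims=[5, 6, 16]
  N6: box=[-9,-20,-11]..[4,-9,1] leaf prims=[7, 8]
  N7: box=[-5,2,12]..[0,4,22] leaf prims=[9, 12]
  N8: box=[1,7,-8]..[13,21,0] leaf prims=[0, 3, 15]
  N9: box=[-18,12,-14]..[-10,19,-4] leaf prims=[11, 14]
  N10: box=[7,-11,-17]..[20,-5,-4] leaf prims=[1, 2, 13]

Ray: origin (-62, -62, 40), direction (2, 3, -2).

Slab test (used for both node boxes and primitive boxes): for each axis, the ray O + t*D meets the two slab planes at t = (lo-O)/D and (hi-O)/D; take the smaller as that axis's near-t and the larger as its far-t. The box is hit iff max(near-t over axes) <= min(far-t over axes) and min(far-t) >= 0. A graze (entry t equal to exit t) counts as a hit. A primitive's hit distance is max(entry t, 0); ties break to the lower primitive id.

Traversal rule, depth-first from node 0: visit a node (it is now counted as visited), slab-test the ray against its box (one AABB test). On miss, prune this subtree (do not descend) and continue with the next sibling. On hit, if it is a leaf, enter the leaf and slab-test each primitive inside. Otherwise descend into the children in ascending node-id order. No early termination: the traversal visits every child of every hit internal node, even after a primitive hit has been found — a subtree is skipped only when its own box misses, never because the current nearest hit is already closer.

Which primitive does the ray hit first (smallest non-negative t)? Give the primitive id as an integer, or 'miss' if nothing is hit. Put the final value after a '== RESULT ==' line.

Trace the traversal:
N0 x:[21,41] y:[14,83/3] z:[8,57/2] -> hit [21,83/3], descend [2, 3, 4, 5]
  N2 x:[23,31] y:[21,24] z:[8,15] -> miss, prune
  N3 x:[22,75/2] y:[23,83/3] z:[20,27] -> hit [23,27], descend [8, 9]
    N8 x:[63/2,75/2] y:[23,83/3] z:[20,24] -> miss, prune
    N9 x:[22,26] y:[74/3,27] z:[22,27] -> hit [74/3,26] leaf, test {P11@t=26, P14(miss)}
  N4 x:[53/2,41] y:[14,19] z:[39/2,57/2] -> miss, prune
  N5 x:[21,79/2] y:[14,20] z:[14,17] -> miss, prune

Summary -> nodes [0, 2, 3, 8, 9, 4, 5]; box-tests=7; leaf-entries=1; first=P11

== RESULT ==
11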